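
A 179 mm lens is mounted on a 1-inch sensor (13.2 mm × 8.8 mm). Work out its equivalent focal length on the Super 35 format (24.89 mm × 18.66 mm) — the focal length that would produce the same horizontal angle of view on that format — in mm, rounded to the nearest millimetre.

Equal angle of view means equal width/f ratio, so f₂ = f₁ · (width₂/width₁) = 179 × 24.89/13.2.
f₂ = 179 × 1.88561 ≈ 337.523 mm.

338 mm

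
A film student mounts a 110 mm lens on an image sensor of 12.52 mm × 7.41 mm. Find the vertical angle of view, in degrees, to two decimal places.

Angle of view α = 2·arctan(h/2f) with h = 7.41 mm and f = 110 mm.
h/2f = 0.03368; arctan(0.03368) ≈ 1.9291°, so α ≈ 3.8582°.

3.86°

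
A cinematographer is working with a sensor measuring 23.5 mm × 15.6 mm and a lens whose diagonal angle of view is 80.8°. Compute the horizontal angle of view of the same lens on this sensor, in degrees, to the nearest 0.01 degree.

70.68°

Sensor diagonal = √(23.5² + 15.6²) = √795.6100 ≈ 28.2066 mm.
From the diagonal AOV: f = 28.2066 / (2·tan(40.4°)) = 28.2066 / 1.70213 ≈ 16.5713 mm.
Horizontal AOV = 2·arctan(23.5 / (2 × 16.5713)) = 2·arctan(0.70906) ≈ 70.6777°.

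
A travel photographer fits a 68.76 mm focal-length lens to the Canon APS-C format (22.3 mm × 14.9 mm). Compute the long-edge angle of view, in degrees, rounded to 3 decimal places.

Angle of view α = 2·arctan(w/2f) with w = 22.3 mm and f = 68.76 mm.
w/2f = 0.16216; arctan(0.16216) ≈ 9.2108°, so α ≈ 18.4216°.

18.422°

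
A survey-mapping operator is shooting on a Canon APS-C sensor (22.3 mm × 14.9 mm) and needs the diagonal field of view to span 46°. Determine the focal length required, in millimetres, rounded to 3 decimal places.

31.592 mm

Sensor diagonal = √(22.3² + 14.9²) = √719.3000 ≈ 26.8198 mm.
From α = 2·arctan(d/2f) we get f = d / (2·tan(α/2)).
With d = 26.8198 mm and α/2 = 23°, tan(α/2) ≈ 0.42447, so f ≈ 26.8198 / 0.84895 ≈ 31.5917 mm.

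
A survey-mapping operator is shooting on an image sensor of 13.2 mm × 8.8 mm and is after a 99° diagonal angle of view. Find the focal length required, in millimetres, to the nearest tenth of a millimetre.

Sensor diagonal = √(13.2² + 8.8²) = √251.6800 ≈ 15.8644 mm.
From α = 2·arctan(d/2f) we get f = d / (2·tan(α/2)).
With d = 15.8644 mm and α/2 = 49.5°, tan(α/2) ≈ 1.17085, so f ≈ 15.8644 / 2.34170 ≈ 6.7747 mm.

6.8 mm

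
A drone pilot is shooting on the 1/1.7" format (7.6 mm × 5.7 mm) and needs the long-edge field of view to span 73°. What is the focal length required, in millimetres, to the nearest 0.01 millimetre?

From α = 2·arctan(w/2f) we get f = w / (2·tan(α/2)).
With w = 7.6 mm and α/2 = 36.5°, tan(α/2) ≈ 0.73996, so f ≈ 7.6 / 1.47992 ≈ 5.1354 mm.

5.14 mm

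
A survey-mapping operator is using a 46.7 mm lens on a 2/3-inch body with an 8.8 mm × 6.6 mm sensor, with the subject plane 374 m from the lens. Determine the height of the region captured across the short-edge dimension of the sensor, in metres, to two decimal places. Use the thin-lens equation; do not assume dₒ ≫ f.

dₒ: 374 m = 374000 mm.
Similar triangles through the lens centre give W/dₒ = h/dᵢ; with 1/f = 1/dₒ + 1/dᵢ this gives W = h·(dₒ − f)/f.
W = 6.6 mm × (374000 − 46.7) / 46.7 = 6.6 × 8007.5653 ≈ 52849.931 mm = 52.8499 m.

52.85 m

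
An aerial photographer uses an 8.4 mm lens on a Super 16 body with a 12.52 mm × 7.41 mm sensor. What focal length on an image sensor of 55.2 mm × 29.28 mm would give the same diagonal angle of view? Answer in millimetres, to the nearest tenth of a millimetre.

Sensor diagonal = √(12.52² + 7.41²) = √211.6585 ≈ 14.5485 mm.
Sensor diagonal = √(55.2² + 29.28²) = √3904.3584 ≈ 62.4849 mm.
Equal angle of view means equal diagonal/f ratio, so f₂ = f₁ · (diagonal₂/diagonal₁) = 8.4 × 62.4849/14.5485.
f₂ = 8.4 × 4.29494 ≈ 36.077 mm.

36.1 mm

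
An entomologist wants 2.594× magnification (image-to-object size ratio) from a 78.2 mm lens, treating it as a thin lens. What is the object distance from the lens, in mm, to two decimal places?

With m = dᵢ/dₒ and 1/f = 1/dₒ + 1/dᵢ, substituting dᵢ = m·dₒ gives 1/f = (1 + 1/m)/dₒ, hence dₒ = f·(1 + 1/m).
dₒ = 78.2 × (1 + 1/2.594) = 78.2 × 1.38551 ≈ 108.346 mm.

108.35 mm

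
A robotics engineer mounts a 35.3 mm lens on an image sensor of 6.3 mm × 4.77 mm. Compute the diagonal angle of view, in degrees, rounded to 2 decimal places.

12.77°

Sensor diagonal = √(6.3² + 4.77²) = √62.4429 ≈ 7.9021 mm.
Angle of view α = 2·arctan(d/2f) with d = 7.9021 mm and f = 35.3 mm.
d/2f = 0.11193; arctan(0.11193) ≈ 6.3864°, so α ≈ 12.7728°.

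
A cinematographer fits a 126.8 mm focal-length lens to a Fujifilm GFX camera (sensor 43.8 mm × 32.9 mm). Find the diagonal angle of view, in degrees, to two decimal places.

24.38°

Sensor diagonal = √(43.8² + 32.9²) = √3000.8500 ≈ 54.7800 mm.
Angle of view α = 2·arctan(d/2f) with d = 54.7800 mm and f = 126.8 mm.
d/2f = 0.21601; arctan(0.21601) ≈ 12.1892°, so α ≈ 24.3783°.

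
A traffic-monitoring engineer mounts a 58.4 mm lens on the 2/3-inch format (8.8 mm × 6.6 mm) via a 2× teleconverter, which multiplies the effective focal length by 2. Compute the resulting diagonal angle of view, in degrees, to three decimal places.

Effective focal length f = 58.4 × 2 = 116.8 mm.
Sensor diagonal = √(8.8² + 6.6²) = √121.0000 ≈ 11.0000 mm.
α = 2·arctan(11.000 / (2 × 116.8)) = 2·arctan(0.04709) ≈ 5.3920°.

5.392°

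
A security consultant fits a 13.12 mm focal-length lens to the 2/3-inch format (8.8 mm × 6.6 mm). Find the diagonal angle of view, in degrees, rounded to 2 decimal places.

45.49°

Sensor diagonal = √(8.8² + 6.6²) = √121.0000 ≈ 11.0000 mm.
Angle of view α = 2·arctan(d/2f) with d = 11.0000 mm and f = 13.12 mm.
d/2f = 0.41921; arctan(0.41921) ≈ 22.7438°, so α ≈ 45.4876°.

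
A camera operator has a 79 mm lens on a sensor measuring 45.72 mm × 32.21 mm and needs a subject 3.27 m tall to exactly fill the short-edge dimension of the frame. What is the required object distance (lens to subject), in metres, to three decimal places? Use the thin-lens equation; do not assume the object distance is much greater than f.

8.099 m

W: 3.27 m = 3270 mm.
Magnification m = h/W = dᵢ/dₒ; combined with 1/f = 1/dₒ + 1/dᵢ this gives dₒ = f·(1 + W/h).
dₒ = 79 mm × (1 + 3270/32.21) = 79 × 102.5213 ≈ 8099.180 mm = 8.09918 m.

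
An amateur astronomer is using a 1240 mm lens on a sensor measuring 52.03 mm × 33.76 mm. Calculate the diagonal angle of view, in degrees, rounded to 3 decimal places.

Sensor diagonal = √(52.03² + 33.76²) = √3846.8585 ≈ 62.0230 mm.
Angle of view α = 2·arctan(d/2f) with d = 62.0230 mm and f = 1240 mm.
d/2f = 0.02501; arctan(0.02501) ≈ 1.4326°, so α ≈ 2.8653°.

2.865°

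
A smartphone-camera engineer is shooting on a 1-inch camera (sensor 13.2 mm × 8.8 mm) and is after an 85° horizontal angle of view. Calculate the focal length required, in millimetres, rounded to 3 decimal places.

7.203 mm

From α = 2·arctan(w/2f) we get f = w / (2·tan(α/2)).
With w = 13.2 mm and α/2 = 42.5°, tan(α/2) ≈ 0.91633, so f ≈ 13.2 / 1.83266 ≈ 7.2026 mm.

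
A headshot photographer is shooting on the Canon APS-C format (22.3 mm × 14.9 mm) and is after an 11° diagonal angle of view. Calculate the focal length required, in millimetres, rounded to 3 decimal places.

139.267 mm

Sensor diagonal = √(22.3² + 14.9²) = √719.3000 ≈ 26.8198 mm.
From α = 2·arctan(d/2f) we get f = d / (2·tan(α/2)).
With d = 26.8198 mm and α/2 = 5.5°, tan(α/2) ≈ 0.09629, so f ≈ 26.8198 / 0.19258 ≈ 139.2670 mm.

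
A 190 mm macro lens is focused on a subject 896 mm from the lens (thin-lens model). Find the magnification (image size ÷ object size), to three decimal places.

Thin lens: 1/f = 1/dₒ + 1/dᵢ → 1/dᵢ = 1/190 − 1/896 = 0.0041471 mm⁻¹, so dᵢ ≈ 241.1331 mm.
Magnification m = dᵢ/dₒ = 241.1331/896 ≈ 0.26912.

0.269×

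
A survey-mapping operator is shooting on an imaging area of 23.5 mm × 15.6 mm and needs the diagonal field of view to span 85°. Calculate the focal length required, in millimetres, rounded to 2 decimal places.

Sensor diagonal = √(23.5² + 15.6²) = √795.6100 ≈ 28.2066 mm.
From α = 2·arctan(d/2f) we get f = d / (2·tan(α/2)).
With d = 28.2066 mm and α/2 = 42.5°, tan(α/2) ≈ 0.91633, so f ≈ 28.2066 / 1.83266 ≈ 15.3910 mm.

15.39 mm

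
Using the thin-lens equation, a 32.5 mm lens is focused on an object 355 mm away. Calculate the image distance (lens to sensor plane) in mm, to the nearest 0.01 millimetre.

1/dᵢ = 1/f − 1/dₒ = 1/32.5 − 1/355 = 0.0279523 mm⁻¹.
dᵢ = 1/0.0279523 ≈ 35.7752 mm.

35.78 mm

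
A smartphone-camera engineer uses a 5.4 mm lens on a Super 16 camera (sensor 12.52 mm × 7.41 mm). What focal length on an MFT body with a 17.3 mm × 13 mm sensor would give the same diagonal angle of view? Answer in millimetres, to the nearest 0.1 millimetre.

8.0 mm

Sensor diagonal = √(12.52² + 7.41²) = √211.6585 ≈ 14.5485 mm.
Sensor diagonal = √(17.3² + 13²) = √468.2900 ≈ 21.6400 mm.
Equal angle of view means equal diagonal/f ratio, so f₂ = f₁ · (diagonal₂/diagonal₁) = 5.4 × 21.6400/14.5485.
f₂ = 5.4 × 1.48744 ≈ 8.032 mm.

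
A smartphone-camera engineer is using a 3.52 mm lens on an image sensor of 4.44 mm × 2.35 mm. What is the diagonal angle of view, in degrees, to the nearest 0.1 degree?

Sensor diagonal = √(4.44² + 2.35²) = √25.2361 ≈ 5.0236 mm.
Angle of view α = 2·arctan(d/2f) with d = 5.0236 mm and f = 3.52 mm.
d/2f = 0.71357; arctan(0.71357) ≈ 35.5106°, so α ≈ 71.0213°.

71.0°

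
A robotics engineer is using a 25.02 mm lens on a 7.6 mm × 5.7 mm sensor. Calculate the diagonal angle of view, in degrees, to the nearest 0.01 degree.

21.50°

Sensor diagonal = √(7.6² + 5.7²) = √90.2500 ≈ 9.5000 mm.
Angle of view α = 2·arctan(d/2f) with d = 9.5000 mm and f = 25.02 mm.
d/2f = 0.18985; arctan(0.18985) ≈ 10.7496°, so α ≈ 21.4991°.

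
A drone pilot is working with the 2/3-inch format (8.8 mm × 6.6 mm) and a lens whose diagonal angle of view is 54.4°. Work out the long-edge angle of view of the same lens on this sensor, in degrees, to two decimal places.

44.70°

Sensor diagonal = √(8.8² + 6.6²) = √121.0000 ≈ 11.0000 mm.
From the diagonal AOV: f = 11.0000 / (2·tan(27.2°)) = 11.0000 / 1.02786 ≈ 10.7018 mm.
Long-edge AOV = 2·arctan(8.8 / (2 × 10.7018)) = 2·arctan(0.41114) ≈ 44.6995°.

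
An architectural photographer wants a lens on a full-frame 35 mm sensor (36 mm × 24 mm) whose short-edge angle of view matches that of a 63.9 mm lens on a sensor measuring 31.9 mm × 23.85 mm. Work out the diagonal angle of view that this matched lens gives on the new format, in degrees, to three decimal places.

37.189°

Equal short-edge AOV ⇒ f₂ = f₁ · 24/23.85 = 63.9 × 1.00629 ≈ 64.3019 mm.
Sensor diagonal = √(36² + 24²) = √1872.0000 ≈ 43.2666 mm.
Diagonal AOV on the new format = 2·arctan(43.2666 / (2 × 64.3019)) = 2·arctan(0.33643) ≈ 37.1893°.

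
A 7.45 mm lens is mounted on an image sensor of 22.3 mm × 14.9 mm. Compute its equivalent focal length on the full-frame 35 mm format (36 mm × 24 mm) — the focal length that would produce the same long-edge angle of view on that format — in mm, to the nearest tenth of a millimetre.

Equal angle of view means equal width/f ratio, so f₂ = f₁ · (width₂/width₁) = 7.45 × 36/22.3.
f₂ = 7.45 × 1.61435 ≈ 12.027 mm.

12.0 mm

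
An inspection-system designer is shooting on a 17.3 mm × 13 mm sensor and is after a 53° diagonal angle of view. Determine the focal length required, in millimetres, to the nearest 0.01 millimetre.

Sensor diagonal = √(17.3² + 13²) = √468.2900 ≈ 21.6400 mm.
From α = 2·arctan(d/2f) we get f = d / (2·tan(α/2)).
With d = 21.6400 mm and α/2 = 26.5°, tan(α/2) ≈ 0.49858, so f ≈ 21.6400 / 0.99716 ≈ 21.7016 mm.

21.70 mm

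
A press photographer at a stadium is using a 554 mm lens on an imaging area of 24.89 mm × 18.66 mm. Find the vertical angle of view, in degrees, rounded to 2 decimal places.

1.93°

Angle of view α = 2·arctan(h/2f) with h = 18.66 mm and f = 554 mm.
h/2f = 0.01684; arctan(0.01684) ≈ 0.9648°, so α ≈ 1.9297°.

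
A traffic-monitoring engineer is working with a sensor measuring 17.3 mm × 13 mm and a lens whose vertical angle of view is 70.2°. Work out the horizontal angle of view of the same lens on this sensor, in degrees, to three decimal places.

From the vertical AOV: f = 13 / (2·tan(35.1°)) = 13 / 1.40562 ≈ 9.2486 mm.
Horizontal AOV = 2·arctan(17.3 / (2 × 9.2486)) = 2·arctan(0.93528) ≈ 86.1693°.

86.169°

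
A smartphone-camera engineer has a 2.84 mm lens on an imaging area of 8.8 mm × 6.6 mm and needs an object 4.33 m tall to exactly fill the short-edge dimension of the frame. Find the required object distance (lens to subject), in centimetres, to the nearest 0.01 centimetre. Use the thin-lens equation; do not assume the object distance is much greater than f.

W: 4.33 m = 4330 mm.
Magnification m = h/W = dᵢ/dₒ; combined with 1/f = 1/dₒ + 1/dᵢ this gives dₒ = f·(1 + W/h).
dₒ = 2.84 mm × (1 + 4330/6.6) = 2.84 × 657.0606 ≈ 1866.052 mm = 186.605 cm.

186.61 cm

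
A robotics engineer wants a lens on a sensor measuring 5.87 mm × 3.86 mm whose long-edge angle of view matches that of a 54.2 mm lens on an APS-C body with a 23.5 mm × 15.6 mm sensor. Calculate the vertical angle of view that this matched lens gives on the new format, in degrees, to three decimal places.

16.226°

Equal long-edge AOV ⇒ f₂ = f₁ · 5.87/23.5 = 54.2 × 0.24979 ≈ 13.5385 mm.
Vertical AOV on the new format = 2·arctan(3.86 / (2 × 13.5385)) = 2·arctan(0.14256) ≈ 16.2265°.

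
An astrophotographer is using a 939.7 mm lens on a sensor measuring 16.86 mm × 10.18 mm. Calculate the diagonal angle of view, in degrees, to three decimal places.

Sensor diagonal = √(16.86² + 10.18²) = √387.8920 ≈ 19.6950 mm.
Angle of view α = 2·arctan(d/2f) with d = 19.6950 mm and f = 939.7 mm.
d/2f = 0.01048; arctan(0.01048) ≈ 0.6004°, so α ≈ 1.2008°.

1.201°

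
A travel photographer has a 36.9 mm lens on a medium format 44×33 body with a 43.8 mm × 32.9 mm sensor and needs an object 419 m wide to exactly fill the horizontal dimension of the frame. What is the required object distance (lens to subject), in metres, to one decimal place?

W: 419 m = 419000 mm.
Magnification m = w/W = dᵢ/dₒ; combined with 1/f = 1/dₒ + 1/dᵢ this gives dₒ = f·(1 + W/w).
dₒ = 36.9 mm × (1 + 419000/43.8) = 36.9 × 9567.2100 ≈ 353030.051 mm = 353.03 m.

353.0 m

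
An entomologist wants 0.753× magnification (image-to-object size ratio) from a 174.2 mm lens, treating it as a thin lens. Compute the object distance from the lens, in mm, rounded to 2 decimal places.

405.54 mm

With m = dᵢ/dₒ and 1/f = 1/dₒ + 1/dᵢ, substituting dᵢ = m·dₒ gives 1/f = (1 + 1/m)/dₒ, hence dₒ = f·(1 + 1/m).
dₒ = 174.2 × (1 + 1/0.753) = 174.2 × 2.32802 ≈ 405.541 mm.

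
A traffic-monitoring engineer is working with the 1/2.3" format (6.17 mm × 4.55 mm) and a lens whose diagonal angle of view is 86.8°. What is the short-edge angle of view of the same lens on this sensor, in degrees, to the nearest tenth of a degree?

Sensor diagonal = √(6.17² + 4.55²) = √58.7714 ≈ 7.6663 mm.
From the diagonal AOV: f = 7.6663 / (2·tan(43.4°)) = 7.6663 / 1.89131 ≈ 4.0534 mm.
Short-edge AOV = 2·arctan(4.55 / (2 × 4.0534)) = 2·arctan(0.56125) ≈ 58.6071°.

58.6°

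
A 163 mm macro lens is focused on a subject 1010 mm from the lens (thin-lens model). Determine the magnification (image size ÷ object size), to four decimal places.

0.1924×

Thin lens: 1/f = 1/dₒ + 1/dᵢ → 1/dᵢ = 1/163 − 1/1010 = 0.0051449 mm⁻¹, so dᵢ ≈ 194.3684 mm.
Magnification m = dᵢ/dₒ = 194.3684/1010 ≈ 0.19244.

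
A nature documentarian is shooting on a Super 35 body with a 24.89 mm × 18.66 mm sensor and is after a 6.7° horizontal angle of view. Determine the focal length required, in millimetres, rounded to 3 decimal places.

From α = 2·arctan(w/2f) we get f = w / (2·tan(α/2)).
With w = 24.89 mm and α/2 = 3.35°, tan(α/2) ≈ 0.05854, so f ≈ 24.89 / 0.11707 ≈ 212.6069 mm.

212.607 mm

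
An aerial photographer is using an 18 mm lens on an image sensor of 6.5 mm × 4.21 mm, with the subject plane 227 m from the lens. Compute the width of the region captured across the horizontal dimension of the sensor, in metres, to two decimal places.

81.97 m

dₒ: 227 m = 227000 mm.
Similar triangles through the lens centre give W/dₒ = w/dᵢ; with 1/f = 1/dₒ + 1/dᵢ this gives W = w·(dₒ − f)/f.
W = 6.5 mm × (227000 − 18) / 18 = 6.5 × 12610.1111 ≈ 81965.722 mm = 81.9657 m.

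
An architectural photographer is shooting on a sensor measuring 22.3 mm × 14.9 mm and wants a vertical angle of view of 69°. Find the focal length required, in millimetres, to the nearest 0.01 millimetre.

From α = 2·arctan(h/2f) we get f = h / (2·tan(α/2)).
With h = 14.9 mm and α/2 = 34.5°, tan(α/2) ≈ 0.68728, so f ≈ 14.9 / 1.37456 ≈ 10.8398 mm.

10.84 mm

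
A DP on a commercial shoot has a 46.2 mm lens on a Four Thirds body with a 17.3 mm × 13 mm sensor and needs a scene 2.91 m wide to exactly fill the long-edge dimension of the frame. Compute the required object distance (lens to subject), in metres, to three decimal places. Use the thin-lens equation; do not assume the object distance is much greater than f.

7.817 m

W: 2.91 m = 2910 mm.
Magnification m = w/W = dᵢ/dₒ; combined with 1/f = 1/dₒ + 1/dᵢ this gives dₒ = f·(1 + W/w).
dₒ = 46.2 mm × (1 + 2910/17.3) = 46.2 × 169.2081 ≈ 7817.414 mm = 7.81741 m.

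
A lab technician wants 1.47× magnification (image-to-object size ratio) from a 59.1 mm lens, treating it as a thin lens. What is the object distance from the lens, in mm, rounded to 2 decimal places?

99.30 mm

With m = dᵢ/dₒ and 1/f = 1/dₒ + 1/dᵢ, substituting dᵢ = m·dₒ gives 1/f = (1 + 1/m)/dₒ, hence dₒ = f·(1 + 1/m).
dₒ = 59.1 × (1 + 1/1.47) = 59.1 × 1.68027 ≈ 99.304 mm.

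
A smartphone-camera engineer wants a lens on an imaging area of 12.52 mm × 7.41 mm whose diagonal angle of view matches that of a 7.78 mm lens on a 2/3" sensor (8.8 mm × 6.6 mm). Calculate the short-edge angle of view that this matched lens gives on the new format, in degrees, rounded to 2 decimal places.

39.60°

Sensor diagonal = √(8.8² + 6.6²) = √121.0000 ≈ 11.0000 mm.
Sensor diagonal = √(12.52² + 7.41²) = √211.6585 ≈ 14.5485 mm.
Equal diagonal AOV ⇒ f₂ = f₁ · 14.5485/11.0000 = 7.78 × 1.32259 ≈ 10.2897 mm.
Short-edge AOV on the new format = 2·arctan(7.41 / (2 × 10.2897)) = 2·arctan(0.36007) ≈ 39.6046°.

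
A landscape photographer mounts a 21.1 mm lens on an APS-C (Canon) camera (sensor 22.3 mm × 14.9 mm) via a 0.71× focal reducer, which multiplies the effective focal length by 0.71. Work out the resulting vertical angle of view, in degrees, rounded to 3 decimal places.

52.882°

Effective focal length f = 21.1 × 0.71 = 14.981 mm.
α = 2·arctan(14.9 / (2 × 14.981)) = 2·arctan(0.49730) ≈ 52.8820°.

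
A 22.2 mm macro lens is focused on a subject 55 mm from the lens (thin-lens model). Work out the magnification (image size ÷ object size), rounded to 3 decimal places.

0.677×

Thin lens: 1/f = 1/dₒ + 1/dᵢ → 1/dᵢ = 1/22.2 − 1/55 = 0.0268632 mm⁻¹, so dᵢ ≈ 37.2256 mm.
Magnification m = dᵢ/dₒ = 37.2256/55 ≈ 0.67683.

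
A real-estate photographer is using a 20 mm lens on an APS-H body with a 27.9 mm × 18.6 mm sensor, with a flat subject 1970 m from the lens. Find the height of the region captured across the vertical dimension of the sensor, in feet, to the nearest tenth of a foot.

dₒ: 1970 m = 1.97e+06 mm.
Similar triangles through the lens centre give W/dₒ = h/dᵢ; with 1/f = 1/dₒ + 1/dᵢ this gives W = h·(dₒ − f)/f.
W = 18.6 mm × (1.97e+06 − 20) / 20 = 18.6 × 98499.0000 ≈ 1832081.400 mm = 1832081.400/304.8 ft = 6010.77 ft.

6010.8 ft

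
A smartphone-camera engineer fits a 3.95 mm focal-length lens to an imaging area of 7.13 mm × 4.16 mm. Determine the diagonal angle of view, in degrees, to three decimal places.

Sensor diagonal = √(7.13² + 4.16²) = √68.1425 ≈ 8.2548 mm.
Angle of view α = 2·arctan(d/2f) with d = 8.2548 mm and f = 3.95 mm.
d/2f = 1.04492; arctan(1.04492) ≈ 46.2583°, so α ≈ 92.5166°.

92.517°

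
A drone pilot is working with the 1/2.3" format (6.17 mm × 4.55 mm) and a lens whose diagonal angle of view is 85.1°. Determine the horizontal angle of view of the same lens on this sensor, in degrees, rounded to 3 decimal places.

Sensor diagonal = √(6.17² + 4.55²) = √58.7714 ≈ 7.6663 mm.
From the diagonal AOV: f = 7.6663 / (2·tan(42.55°)) = 7.6663 / 1.83588 ≈ 4.1758 mm.
Horizontal AOV = 2·arctan(6.17 / (2 × 4.1758)) = 2·arctan(0.73878) ≈ 72.9125°.

72.913°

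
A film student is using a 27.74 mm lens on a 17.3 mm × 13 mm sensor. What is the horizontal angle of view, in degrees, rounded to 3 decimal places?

Angle of view α = 2·arctan(w/2f) with w = 17.3 mm and f = 27.74 mm.
w/2f = 0.31182; arctan(0.31182) ≈ 17.3187°, so α ≈ 34.6375°.

34.637°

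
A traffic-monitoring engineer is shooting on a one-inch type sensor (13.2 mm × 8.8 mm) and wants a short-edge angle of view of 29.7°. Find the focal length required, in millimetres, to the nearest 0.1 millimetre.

From α = 2·arctan(h/2f) we get f = h / (2·tan(α/2)).
With h = 8.8 mm and α/2 = 14.85°, tan(α/2) ≈ 0.26515, so f ≈ 8.8 / 0.53029 ≈ 16.5947 mm.

16.6 mm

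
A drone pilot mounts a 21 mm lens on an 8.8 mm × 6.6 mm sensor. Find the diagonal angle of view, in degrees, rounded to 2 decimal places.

29.35°

Sensor diagonal = √(8.8² + 6.6²) = √121.0000 ≈ 11.0000 mm.
Angle of view α = 2·arctan(d/2f) with d = 11.0000 mm and f = 21 mm.
d/2f = 0.26190; arctan(0.26190) ≈ 14.6764°, so α ≈ 29.3528°.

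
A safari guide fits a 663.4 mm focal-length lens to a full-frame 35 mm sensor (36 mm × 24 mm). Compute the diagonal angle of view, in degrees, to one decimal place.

3.7°

Sensor diagonal = √(36² + 24²) = √1872.0000 ≈ 43.2666 mm.
Angle of view α = 2·arctan(d/2f) with d = 43.2666 mm and f = 663.4 mm.
d/2f = 0.03261; arctan(0.03261) ≈ 1.8677°, so α ≈ 3.7355°.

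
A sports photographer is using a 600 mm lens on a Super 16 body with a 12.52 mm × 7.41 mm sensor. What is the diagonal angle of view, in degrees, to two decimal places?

1.39°

Sensor diagonal = √(12.52² + 7.41²) = √211.6585 ≈ 14.5485 mm.
Angle of view α = 2·arctan(d/2f) with d = 14.5485 mm and f = 600 mm.
d/2f = 0.01212; arctan(0.01212) ≈ 0.6946°, so α ≈ 1.3892°.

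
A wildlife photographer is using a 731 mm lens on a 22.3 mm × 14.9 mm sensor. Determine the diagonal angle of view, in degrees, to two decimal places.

Sensor diagonal = √(22.3² + 14.9²) = √719.3000 ≈ 26.8198 mm.
Angle of view α = 2·arctan(d/2f) with d = 26.8198 mm and f = 731 mm.
d/2f = 0.01834; arctan(0.01834) ≈ 1.0509°, so α ≈ 2.1019°.

2.10°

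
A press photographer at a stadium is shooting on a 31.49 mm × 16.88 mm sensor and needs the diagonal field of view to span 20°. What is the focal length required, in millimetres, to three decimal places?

101.314 mm

Sensor diagonal = √(31.49² + 16.88²) = √1276.5545 ≈ 35.7289 mm.
From α = 2·arctan(d/2f) we get f = d / (2·tan(α/2)).
With d = 35.7289 mm and α/2 = 10°, tan(α/2) ≈ 0.17633, so f ≈ 35.7289 / 0.35265 ≈ 101.3143 mm.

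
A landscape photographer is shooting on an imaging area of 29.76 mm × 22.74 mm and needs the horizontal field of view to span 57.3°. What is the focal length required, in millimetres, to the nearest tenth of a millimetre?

27.2 mm

From α = 2·arctan(w/2f) we get f = w / (2·tan(α/2)).
With w = 29.76 mm and α/2 = 28.65°, tan(α/2) ≈ 0.54635, so f ≈ 29.76 / 1.09270 ≈ 27.2353 mm.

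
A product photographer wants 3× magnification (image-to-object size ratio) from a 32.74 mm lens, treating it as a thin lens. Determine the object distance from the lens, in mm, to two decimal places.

With m = dᵢ/dₒ and 1/f = 1/dₒ + 1/dᵢ, substituting dᵢ = m·dₒ gives 1/f = (1 + 1/m)/dₒ, hence dₒ = f·(1 + 1/m).
dₒ = 32.74 × (1 + 1/3) = 32.74 × 1.33333 ≈ 43.653 mm.

43.65 mm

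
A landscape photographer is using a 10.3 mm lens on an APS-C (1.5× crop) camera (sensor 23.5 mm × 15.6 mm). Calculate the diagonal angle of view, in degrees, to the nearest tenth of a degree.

Sensor diagonal = √(23.5² + 15.6²) = √795.6100 ≈ 28.2066 mm.
Angle of view α = 2·arctan(d/2f) with d = 28.2066 mm and f = 10.3 mm.
d/2f = 1.36925; arctan(1.36925) ≈ 53.8584°, so α ≈ 107.7167°.

107.7°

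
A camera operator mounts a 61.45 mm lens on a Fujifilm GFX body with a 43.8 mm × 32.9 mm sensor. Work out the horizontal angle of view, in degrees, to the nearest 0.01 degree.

Angle of view α = 2·arctan(w/2f) with w = 43.8 mm and f = 61.45 mm.
w/2f = 0.35639; arctan(0.35639) ≈ 19.6154°, so α ≈ 39.2308°.

39.23°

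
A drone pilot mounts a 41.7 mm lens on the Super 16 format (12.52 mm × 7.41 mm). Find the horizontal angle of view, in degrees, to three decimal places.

17.075°

Angle of view α = 2·arctan(w/2f) with w = 12.52 mm and f = 41.7 mm.
w/2f = 0.15012; arctan(0.15012) ≈ 8.5375°, so α ≈ 17.0750°.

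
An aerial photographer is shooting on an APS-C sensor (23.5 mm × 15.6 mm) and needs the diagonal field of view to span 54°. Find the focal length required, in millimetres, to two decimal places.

Sensor diagonal = √(23.5² + 15.6²) = √795.6100 ≈ 28.2066 mm.
From α = 2·arctan(d/2f) we get f = d / (2·tan(α/2)).
With d = 28.2066 mm and α/2 = 27°, tan(α/2) ≈ 0.50953, so f ≈ 28.2066 / 1.01905 ≈ 27.6792 mm.

27.68 mm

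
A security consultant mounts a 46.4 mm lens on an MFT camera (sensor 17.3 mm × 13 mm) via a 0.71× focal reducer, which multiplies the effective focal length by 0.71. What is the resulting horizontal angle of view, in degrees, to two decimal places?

29.42°

Effective focal length f = 46.4 × 0.71 = 32.944 mm.
α = 2·arctan(17.3 / (2 × 32.944)) = 2·arctan(0.26257) ≈ 29.4238°.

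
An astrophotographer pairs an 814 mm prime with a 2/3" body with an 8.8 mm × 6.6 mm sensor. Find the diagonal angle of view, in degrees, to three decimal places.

0.774°

Sensor diagonal = √(8.8² + 6.6²) = √121.0000 ≈ 11.0000 mm.
Angle of view α = 2·arctan(d/2f) with d = 11.0000 mm and f = 814 mm.
d/2f = 0.00676; arctan(0.00676) ≈ 0.3871°, so α ≈ 0.7743°.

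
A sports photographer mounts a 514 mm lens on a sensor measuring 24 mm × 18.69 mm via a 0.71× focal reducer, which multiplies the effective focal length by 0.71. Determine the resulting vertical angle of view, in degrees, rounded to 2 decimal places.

2.93°

Effective focal length f = 514 × 0.71 = 364.94 mm.
α = 2·arctan(18.69 / (2 × 364.94)) = 2·arctan(0.02561) ≈ 2.9337°.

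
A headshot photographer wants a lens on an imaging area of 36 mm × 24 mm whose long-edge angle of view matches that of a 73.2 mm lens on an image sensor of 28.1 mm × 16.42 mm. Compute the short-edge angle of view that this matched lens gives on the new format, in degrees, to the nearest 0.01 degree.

Equal long-edge AOV ⇒ f₂ = f₁ · 36/28.1 = 73.2 × 1.28114 ≈ 93.7794 mm.
Short-edge AOV on the new format = 2·arctan(24 / (2 × 93.7794)) = 2·arctan(0.12796) ≈ 14.5839°.

14.58°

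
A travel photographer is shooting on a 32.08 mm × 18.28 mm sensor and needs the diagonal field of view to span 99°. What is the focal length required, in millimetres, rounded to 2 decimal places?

15.77 mm

Sensor diagonal = √(32.08² + 18.28²) = √1363.2848 ≈ 36.9227 mm.
From α = 2·arctan(d/2f) we get f = d / (2·tan(α/2)).
With d = 36.9227 mm and α/2 = 49.5°, tan(α/2) ≈ 1.17085, so f ≈ 36.9227 / 2.34170 ≈ 15.7675 mm.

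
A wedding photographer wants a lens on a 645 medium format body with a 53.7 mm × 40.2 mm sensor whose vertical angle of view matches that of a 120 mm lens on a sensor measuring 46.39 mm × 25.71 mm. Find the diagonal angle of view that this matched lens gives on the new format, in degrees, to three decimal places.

Equal vertical AOV ⇒ f₂ = f₁ · 40.2/25.71 = 120 × 1.56359 ≈ 187.6313 mm.
Sensor diagonal = √(53.7² + 40.2²) = √4499.7300 ≈ 67.0800 mm.
Diagonal AOV on the new format = 2·arctan(67.0800 / (2 × 187.6313)) = 2·arctan(0.17875) ≈ 20.2697°.

20.270°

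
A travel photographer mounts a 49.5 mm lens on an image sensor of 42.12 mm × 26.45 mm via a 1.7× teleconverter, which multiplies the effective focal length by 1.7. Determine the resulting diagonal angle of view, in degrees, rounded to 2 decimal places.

32.93°

Effective focal length f = 49.5 × 1.7 = 84.15 mm.
Sensor diagonal = √(42.12² + 26.45²) = √2473.6969 ≈ 49.7363 mm.
α = 2·arctan(49.736 / (2 × 84.15)) = 2·arctan(0.29552) ≈ 32.9271°.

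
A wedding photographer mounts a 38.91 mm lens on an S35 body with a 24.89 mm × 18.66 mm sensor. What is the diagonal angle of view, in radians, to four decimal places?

0.7606 rad

Sensor diagonal = √(24.89² + 18.66²) = √967.7077 ≈ 31.1080 mm.
Angle of view α = 2·arctan(d/2f) with d = 31.1080 mm and f = 38.91 mm.
d/2f = 0.39974; arctan(0.39974) ≈ 0.3803 rad, so α ≈ 0.7606 rad.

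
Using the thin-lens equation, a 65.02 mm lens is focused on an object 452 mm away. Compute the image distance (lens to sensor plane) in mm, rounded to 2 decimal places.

1/dᵢ = 1/f − 1/dₒ = 1/65.02 − 1/452 = 0.0131675 mm⁻¹.
dᵢ = 1/0.0131675 ≈ 75.9446 mm.

75.94 mm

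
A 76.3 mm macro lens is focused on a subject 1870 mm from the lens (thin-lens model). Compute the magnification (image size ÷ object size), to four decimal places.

Thin lens: 1/f = 1/dₒ + 1/dᵢ → 1/dᵢ = 1/76.3 − 1/1870 = 0.0125714 mm⁻¹, so dᵢ ≈ 79.5456 mm.
Magnification m = dᵢ/dₒ = 79.5456/1870 ≈ 0.04254.

0.0425×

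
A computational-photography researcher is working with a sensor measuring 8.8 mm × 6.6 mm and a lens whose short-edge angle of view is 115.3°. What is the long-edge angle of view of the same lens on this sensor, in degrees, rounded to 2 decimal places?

129.18°

From the short-edge AOV: f = 6.6 / (2·tan(57.65°)) = 6.6 / 3.15758 ≈ 2.0902 mm.
Long-edge AOV = 2·arctan(8.8 / (2 × 2.0902)) = 2·arctan(2.10506) ≈ 129.1802°.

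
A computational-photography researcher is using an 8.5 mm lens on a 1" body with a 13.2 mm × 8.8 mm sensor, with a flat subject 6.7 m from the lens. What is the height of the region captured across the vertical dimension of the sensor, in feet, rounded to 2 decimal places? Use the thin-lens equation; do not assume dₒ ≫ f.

22.73 ft

dₒ: 6.7 m = 6700 mm.
Similar triangles through the lens centre give W/dₒ = h/dᵢ; with 1/f = 1/dₒ + 1/dᵢ this gives W = h·(dₒ − f)/f.
W = 8.8 mm × (6700 − 8.5) / 8.5 = 8.8 × 787.2353 ≈ 6927.671 mm = 6927.671/304.8 ft = 22.7286 ft.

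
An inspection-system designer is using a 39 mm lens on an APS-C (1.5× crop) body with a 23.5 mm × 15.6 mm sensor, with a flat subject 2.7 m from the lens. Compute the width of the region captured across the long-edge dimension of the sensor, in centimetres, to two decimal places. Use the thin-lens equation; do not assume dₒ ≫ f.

160.34 cm

dₒ: 2.7 m = 2700 mm.
Similar triangles through the lens centre give W/dₒ = w/dᵢ; with 1/f = 1/dₒ + 1/dᵢ this gives W = w·(dₒ − f)/f.
W = 23.5 mm × (2700 − 39) / 39 = 23.5 × 68.2308 ≈ 1603.423 mm = 160.342 cm.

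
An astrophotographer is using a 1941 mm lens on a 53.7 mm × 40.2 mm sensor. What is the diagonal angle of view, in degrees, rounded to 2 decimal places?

1.98°

Sensor diagonal = √(53.7² + 40.2²) = √4499.7300 ≈ 67.0800 mm.
Angle of view α = 2·arctan(d/2f) with d = 67.0800 mm and f = 1941 mm.
d/2f = 0.01728; arctan(0.01728) ≈ 0.9900°, so α ≈ 1.9799°.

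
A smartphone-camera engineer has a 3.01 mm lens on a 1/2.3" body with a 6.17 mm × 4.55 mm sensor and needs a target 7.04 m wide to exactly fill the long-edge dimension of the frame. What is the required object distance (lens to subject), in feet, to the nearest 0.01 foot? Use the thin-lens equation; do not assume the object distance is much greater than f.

11.28 ft

W: 7.04 m = 7040 mm.
Magnification m = w/W = dᵢ/dₒ; combined with 1/f = 1/dₒ + 1/dᵢ this gives dₒ = f·(1 + W/w).
dₒ = 3.01 mm × (1 + 7040/6.17) = 3.01 × 1142.0049 ≈ 3437.435 mm = 3437.435/304.8 ft = 11.2777 ft.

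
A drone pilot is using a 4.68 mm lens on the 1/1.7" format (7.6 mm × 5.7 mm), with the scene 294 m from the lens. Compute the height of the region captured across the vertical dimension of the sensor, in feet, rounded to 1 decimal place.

1174.8 ft

dₒ: 294 m = 294000 mm.
Similar triangles through the lens centre give W/dₒ = h/dᵢ; with 1/f = 1/dₒ + 1/dᵢ this gives W = h·(dₒ − f)/f.
W = 5.7 mm × (294000 − 4.68) / 4.68 = 5.7 × 62819.5128 ≈ 358071.223 mm = 358071.223/304.8 ft = 1174.77 ft.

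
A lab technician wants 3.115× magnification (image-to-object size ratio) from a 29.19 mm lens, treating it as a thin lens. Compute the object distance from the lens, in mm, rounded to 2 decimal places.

38.56 mm

With m = dᵢ/dₒ and 1/f = 1/dₒ + 1/dᵢ, substituting dᵢ = m·dₒ gives 1/f = (1 + 1/m)/dₒ, hence dₒ = f·(1 + 1/m).
dₒ = 29.19 × (1 + 1/3.115) = 29.19 × 1.32103 ≈ 38.561 mm.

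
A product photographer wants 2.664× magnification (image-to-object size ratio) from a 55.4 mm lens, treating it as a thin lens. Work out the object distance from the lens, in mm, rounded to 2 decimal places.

With m = dᵢ/dₒ and 1/f = 1/dₒ + 1/dᵢ, substituting dᵢ = m·dₒ gives 1/f = (1 + 1/m)/dₒ, hence dₒ = f·(1 + 1/m).
dₒ = 55.4 × (1 + 1/2.664) = 55.4 × 1.37538 ≈ 76.196 mm.

76.20 mm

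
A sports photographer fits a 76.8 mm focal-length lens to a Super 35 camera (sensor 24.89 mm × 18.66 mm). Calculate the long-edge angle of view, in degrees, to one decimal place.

18.4°

Angle of view α = 2·arctan(w/2f) with w = 24.89 mm and f = 76.8 mm.
w/2f = 0.16204; arctan(0.16204) ≈ 9.2044°, so α ≈ 18.4089°.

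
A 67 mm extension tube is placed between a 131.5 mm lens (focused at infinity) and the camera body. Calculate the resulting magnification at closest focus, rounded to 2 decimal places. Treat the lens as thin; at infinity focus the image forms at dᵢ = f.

0.51×

The tube moves the image plane from f to f + e, so dᵢ = 131.5 + 67 = 198.5 mm. Focus is achieved when 1/f = 1/dₒ + 1/dᵢ, giving dₒ = 1/(1/f − 1/(f+e)).
Magnification m = dᵢ/dₒ = (f+e)·(1/f − 1/(f+e)) = e/f = 67/131.5 ≈ 0.5095.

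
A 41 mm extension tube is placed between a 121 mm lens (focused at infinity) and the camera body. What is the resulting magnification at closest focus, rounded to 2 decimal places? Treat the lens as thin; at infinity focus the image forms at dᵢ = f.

0.34×

The tube moves the image plane from f to f + e, so dᵢ = 121 + 41 = 162 mm. Focus is achieved when 1/f = 1/dₒ + 1/dᵢ, giving dₒ = 1/(1/f − 1/(f+e)).
Magnification m = dᵢ/dₒ = (f+e)·(1/f − 1/(f+e)) = e/f = 41/121 ≈ 0.3388.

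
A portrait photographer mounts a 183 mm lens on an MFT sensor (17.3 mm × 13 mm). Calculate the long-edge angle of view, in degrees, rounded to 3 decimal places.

Angle of view α = 2·arctan(w/2f) with w = 17.3 mm and f = 183 mm.
w/2f = 0.04727; arctan(0.04727) ≈ 2.7062°, so α ≈ 5.4125°.

5.412°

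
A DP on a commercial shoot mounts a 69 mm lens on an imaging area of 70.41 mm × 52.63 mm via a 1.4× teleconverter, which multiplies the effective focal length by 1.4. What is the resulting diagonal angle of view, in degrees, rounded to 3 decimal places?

Effective focal length f = 69 × 1.4 = 96.6 mm.
Sensor diagonal = √(70.41² + 52.63²) = √7727.4850 ≈ 87.9061 mm.
α = 2·arctan(87.906 / (2 × 96.6)) = 2·arctan(0.45500) ≈ 48.9311°.

48.931°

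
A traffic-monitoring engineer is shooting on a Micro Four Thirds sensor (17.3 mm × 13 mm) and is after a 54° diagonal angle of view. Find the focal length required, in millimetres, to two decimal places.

21.24 mm

Sensor diagonal = √(17.3² + 13²) = √468.2900 ≈ 21.6400 mm.
From α = 2·arctan(d/2f) we get f = d / (2·tan(α/2)).
With d = 21.6400 mm and α/2 = 27°, tan(α/2) ≈ 0.50953, so f ≈ 21.6400 / 1.01905 ≈ 21.2355 mm.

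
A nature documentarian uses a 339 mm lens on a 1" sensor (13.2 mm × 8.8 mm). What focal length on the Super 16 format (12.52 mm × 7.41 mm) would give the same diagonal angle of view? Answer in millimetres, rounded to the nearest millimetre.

311 mm

Sensor diagonal = √(13.2² + 8.8²) = √251.6800 ≈ 15.8644 mm.
Sensor diagonal = √(12.52² + 7.41²) = √211.6585 ≈ 14.5485 mm.
Equal angle of view means equal diagonal/f ratio, so f₂ = f₁ · (diagonal₂/diagonal₁) = 339 × 14.5485/15.8644.
f₂ = 339 × 0.91705 ≈ 310.880 mm.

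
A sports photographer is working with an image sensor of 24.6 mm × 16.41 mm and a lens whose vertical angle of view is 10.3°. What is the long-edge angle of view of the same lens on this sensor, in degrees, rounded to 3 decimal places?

From the vertical AOV: f = 16.41 / (2·tan(5.15°)) = 16.41 / 0.18025 ≈ 91.0379 mm.
Long-edge AOV = 2·arctan(24.6 / (2 × 91.0379)) = 2·arctan(0.13511) ≈ 15.3891°.

15.389°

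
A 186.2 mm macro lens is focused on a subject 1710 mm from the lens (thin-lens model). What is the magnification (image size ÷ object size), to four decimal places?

Thin lens: 1/f = 1/dₒ + 1/dᵢ → 1/dᵢ = 1/186.2 − 1/1710 = 0.0047858 mm⁻¹, so dᵢ ≈ 208.9526 mm.
Magnification m = dᵢ/dₒ = 208.9526/1710 ≈ 0.12219.

0.1222×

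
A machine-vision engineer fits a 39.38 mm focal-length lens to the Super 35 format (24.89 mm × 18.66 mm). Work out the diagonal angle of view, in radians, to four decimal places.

0.7523 rad

Sensor diagonal = √(24.89² + 18.66²) = √967.7077 ≈ 31.1080 mm.
Angle of view α = 2·arctan(d/2f) with d = 31.1080 mm and f = 39.38 mm.
d/2f = 0.39497; arctan(0.39497) ≈ 0.3762 rad, so α ≈ 0.7523 rad.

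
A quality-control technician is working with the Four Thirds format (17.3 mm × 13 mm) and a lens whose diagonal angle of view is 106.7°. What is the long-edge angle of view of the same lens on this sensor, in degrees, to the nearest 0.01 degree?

94.11°

Sensor diagonal = √(17.3² + 13²) = √468.2900 ≈ 21.6400 mm.
From the diagonal AOV: f = 21.6400 / (2·tan(53.35°)) = 21.6400 / 2.68810 ≈ 8.0503 mm.
Long-edge AOV = 2·arctan(17.3 / (2 × 8.0503)) = 2·arctan(1.07449) ≈ 94.1131°.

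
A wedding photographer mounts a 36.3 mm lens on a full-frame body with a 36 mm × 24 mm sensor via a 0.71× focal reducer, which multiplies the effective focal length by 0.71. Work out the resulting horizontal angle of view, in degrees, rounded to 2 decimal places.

69.86°

Effective focal length f = 36.3 × 0.71 = 25.773 mm.
α = 2·arctan(36 / (2 × 25.773)) = 2·arctan(0.69841) ≈ 69.8613°.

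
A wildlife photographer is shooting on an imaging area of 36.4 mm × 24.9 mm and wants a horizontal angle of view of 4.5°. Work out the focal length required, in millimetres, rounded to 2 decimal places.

463.22 mm

From α = 2·arctan(w/2f) we get f = w / (2·tan(α/2)).
With w = 36.4 mm and α/2 = 2.25°, tan(α/2) ≈ 0.03929, so f ≈ 36.4 / 0.07858 ≈ 463.2209 mm.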